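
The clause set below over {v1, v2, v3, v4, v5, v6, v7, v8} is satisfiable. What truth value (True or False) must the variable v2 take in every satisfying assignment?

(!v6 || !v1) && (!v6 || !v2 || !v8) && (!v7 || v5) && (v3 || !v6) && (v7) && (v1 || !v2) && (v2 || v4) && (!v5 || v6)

Suppose v2 = true.
From the singleton clause (v7), v7 = true.
From the singleton clause (v5), v5 = true.
From the singleton clause (v1), v1 = true.
From the singleton clause (!v6), v6 = false.
That conflicts with the unit clause (v6).
So every satisfying assignment has v2 = False.

False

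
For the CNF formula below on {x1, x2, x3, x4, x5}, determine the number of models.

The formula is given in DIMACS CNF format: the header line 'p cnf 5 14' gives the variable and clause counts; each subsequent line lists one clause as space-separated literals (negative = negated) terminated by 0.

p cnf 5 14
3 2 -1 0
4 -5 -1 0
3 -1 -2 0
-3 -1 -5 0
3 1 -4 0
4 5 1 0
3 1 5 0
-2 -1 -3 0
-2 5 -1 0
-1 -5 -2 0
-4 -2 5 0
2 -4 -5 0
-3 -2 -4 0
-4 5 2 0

There are 2^5 = 32 truth assignments over (x1, x2, x3, x4, x5).
Split on x5. With x5 = True, the clauses containing x5 are satisfied and ¬x5 drops from the rest; 4 of the 2^4 = 16 assignments to the other variables satisfy what remains.
With x5 = False, by the same count on the reduced clause set, 1 assignment works.
Total: 4 + 1 = 5.

5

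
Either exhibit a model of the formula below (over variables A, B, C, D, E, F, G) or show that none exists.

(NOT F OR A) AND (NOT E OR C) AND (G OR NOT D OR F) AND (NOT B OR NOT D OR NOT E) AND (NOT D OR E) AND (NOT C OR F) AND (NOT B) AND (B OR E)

A ↦ true,  B ↦ false,  C ↦ true,  D ↦ false,  E ↦ true,  F ↦ true,  G ↦ false

From the singleton clause (NOT B), B = false.
From the singleton clause (E), E = true.
From the singleton clause (C), C = true.
From the singleton clause (F), F = true.
From the singleton clause (A), A = true.
No clause remains; D, G are free.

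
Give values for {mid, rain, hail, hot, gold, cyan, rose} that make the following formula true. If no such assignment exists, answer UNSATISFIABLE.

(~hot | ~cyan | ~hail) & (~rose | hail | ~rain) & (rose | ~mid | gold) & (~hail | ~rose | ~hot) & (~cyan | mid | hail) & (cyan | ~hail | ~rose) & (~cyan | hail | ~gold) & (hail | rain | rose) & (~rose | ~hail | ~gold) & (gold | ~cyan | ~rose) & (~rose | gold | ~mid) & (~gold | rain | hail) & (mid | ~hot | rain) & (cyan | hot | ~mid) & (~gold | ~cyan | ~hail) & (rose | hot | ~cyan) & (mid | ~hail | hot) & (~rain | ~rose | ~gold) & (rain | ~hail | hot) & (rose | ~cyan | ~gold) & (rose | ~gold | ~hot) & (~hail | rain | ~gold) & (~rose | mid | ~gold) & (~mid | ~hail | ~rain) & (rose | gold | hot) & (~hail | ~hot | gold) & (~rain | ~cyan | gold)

mid=0, rain=1, hail=0, hot=0, gold=1, cyan=0, rose=0

Case hot = 0:
Case cyan = 0:
The clause (~mid) is unit, so mid = 0.
The clause (~hail) is unit, so hail = 0.
Case rose = 0:
The clause (rain) is unit, so rain = 1.
The clause (gold) is unit, so gold = 1.
Every clause now holds.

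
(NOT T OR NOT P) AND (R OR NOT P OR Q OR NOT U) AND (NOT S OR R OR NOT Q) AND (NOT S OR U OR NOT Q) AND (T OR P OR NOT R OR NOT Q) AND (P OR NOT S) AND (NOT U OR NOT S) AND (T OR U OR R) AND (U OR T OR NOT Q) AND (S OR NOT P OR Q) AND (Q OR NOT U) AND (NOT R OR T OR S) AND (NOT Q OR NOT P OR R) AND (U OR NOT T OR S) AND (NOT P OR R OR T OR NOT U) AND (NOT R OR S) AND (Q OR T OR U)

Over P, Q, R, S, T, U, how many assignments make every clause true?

2

There are 2^6 = 64 truth assignments over (P, Q, R, S, T, U).
Split on U. With U = true, the clauses containing U are satisfied and NOT U drops from the rest; 2 of the 2^5 = 32 assignments to the other variables satisfy what remains.
With U = false, by the same count on the reduced clause set, 0 assignments work.
Total: 2 + 0 = 2.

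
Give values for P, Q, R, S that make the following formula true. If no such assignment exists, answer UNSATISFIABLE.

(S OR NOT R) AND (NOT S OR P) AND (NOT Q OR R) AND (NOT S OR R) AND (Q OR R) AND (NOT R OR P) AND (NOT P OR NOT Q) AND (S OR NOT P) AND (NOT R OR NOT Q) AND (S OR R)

Case S = true:
(P) alone gives P = true.
(R) alone gives R = true.
(NOT Q) alone gives Q = false.
This assignment satisfies each clause.

P=true, Q=false, R=true, S=true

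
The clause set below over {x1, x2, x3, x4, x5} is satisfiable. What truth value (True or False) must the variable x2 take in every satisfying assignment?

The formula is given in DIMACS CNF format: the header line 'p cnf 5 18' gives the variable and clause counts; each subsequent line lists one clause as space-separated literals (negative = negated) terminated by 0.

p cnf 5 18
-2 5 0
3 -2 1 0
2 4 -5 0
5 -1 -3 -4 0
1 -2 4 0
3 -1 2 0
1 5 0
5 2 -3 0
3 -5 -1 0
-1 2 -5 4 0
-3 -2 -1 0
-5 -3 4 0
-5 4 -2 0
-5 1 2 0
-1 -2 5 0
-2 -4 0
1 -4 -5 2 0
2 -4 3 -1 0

Suppose x2 = True.
The clause (x5) is unit, so x5 = True.
The clause (x4) is unit, so x4 = True.
That conflicts with the unit clause (¬x4).
So every satisfying assignment has x2 = False.

False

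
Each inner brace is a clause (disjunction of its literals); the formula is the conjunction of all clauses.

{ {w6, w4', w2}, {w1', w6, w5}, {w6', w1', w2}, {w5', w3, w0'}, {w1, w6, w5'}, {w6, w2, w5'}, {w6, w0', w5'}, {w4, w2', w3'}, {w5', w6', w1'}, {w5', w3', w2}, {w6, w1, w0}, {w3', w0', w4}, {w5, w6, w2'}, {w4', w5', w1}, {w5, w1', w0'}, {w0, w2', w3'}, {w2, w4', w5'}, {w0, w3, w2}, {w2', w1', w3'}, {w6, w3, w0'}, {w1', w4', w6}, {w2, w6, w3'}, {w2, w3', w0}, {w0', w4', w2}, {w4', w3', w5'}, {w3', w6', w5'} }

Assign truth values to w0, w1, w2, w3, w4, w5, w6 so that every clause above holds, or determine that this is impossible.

Case w6 = 1:
Case w1 = 0:
Case w4 = 1:
(w5') alone gives w5 = 0.
Case w0 = 1:
(w2) alone gives w2 = 1.
All clauses hold; w3 can take either value.

w0 ↦ 1, w1 ↦ 0, w2 ↦ 1, w3 ↦ 1, w4 ↦ 1, w5 ↦ 0, w6 ↦ 1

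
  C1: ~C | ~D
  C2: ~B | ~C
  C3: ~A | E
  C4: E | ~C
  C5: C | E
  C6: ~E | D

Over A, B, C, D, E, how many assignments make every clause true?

There are 2^5 = 32 truth assignments over (A, B, C, D, E).
Split on B. With B = 1, the clauses containing B are satisfied and ~B drops from the rest; 2 of the 2^4 = 16 assignments to the other variables satisfy what remains.
With B = 0, by the same count on the reduced clause set, 2 assignments work.
(One model: A=F, B=F, C=F, D=T, E=T.)
Total: 2 + 2 = 4.

4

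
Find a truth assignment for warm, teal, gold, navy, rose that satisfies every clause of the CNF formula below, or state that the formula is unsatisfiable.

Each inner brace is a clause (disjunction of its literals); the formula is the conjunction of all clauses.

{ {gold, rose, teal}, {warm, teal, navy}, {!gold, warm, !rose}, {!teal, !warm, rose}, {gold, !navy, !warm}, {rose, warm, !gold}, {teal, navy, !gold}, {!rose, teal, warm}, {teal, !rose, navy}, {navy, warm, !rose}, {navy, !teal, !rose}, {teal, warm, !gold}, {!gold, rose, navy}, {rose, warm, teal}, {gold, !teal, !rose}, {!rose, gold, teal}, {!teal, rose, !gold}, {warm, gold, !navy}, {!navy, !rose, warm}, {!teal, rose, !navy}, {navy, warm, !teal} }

Try gold = true.
Try warm = true.
Try teal = false.
The clause (navy) is unit, so navy = true.
All clauses hold; rose can take either value.

warm: true; teal: false; gold: true; navy: true; rose: false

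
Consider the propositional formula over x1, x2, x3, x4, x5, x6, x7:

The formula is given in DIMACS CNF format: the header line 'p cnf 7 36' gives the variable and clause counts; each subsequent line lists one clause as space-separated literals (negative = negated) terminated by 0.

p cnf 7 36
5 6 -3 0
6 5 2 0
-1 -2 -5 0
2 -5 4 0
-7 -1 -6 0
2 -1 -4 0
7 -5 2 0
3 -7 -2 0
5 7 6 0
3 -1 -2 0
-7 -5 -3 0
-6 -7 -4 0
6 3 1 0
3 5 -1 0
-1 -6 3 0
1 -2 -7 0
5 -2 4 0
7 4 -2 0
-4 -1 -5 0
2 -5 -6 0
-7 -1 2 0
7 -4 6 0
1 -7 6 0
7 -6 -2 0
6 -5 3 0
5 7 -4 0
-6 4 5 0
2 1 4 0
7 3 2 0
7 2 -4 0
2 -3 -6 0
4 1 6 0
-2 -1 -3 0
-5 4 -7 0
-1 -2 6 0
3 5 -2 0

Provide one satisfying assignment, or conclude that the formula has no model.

UNSATISFIABLE

Suppose x5 = True.
Suppose x1 = False.
Suppose x2 = True.
The clause (¬x7) is unit, so x7 = False.
The clause (x4) is unit, so x4 = True.
The clause (x6) is unit, so x6 = True.
That conflicts with the unit clause (¬x6).
That branch fails; take x2 = False instead.
The clause (x4) is unit, so x4 = True.
The clause (x7) is unit, so x7 = True.
The clause (¬x3) is unit, so x3 = False.
The clause (¬x6) is unit, so x6 = False.
That conflicts with the unit clause (x6).
Both values of x2 lead to a conflict.
That branch fails; take x1 = True instead.
The clause (¬x2) is unit, so x2 = False.
The clause (x4) is unit, so x4 = True.
That conflicts with the unit clause (¬x4).
Both values of x1 lead to a conflict.
That branch fails; take x5 = False instead.
Suppose x6 = True.
The clause (x4) is unit, so x4 = True.
The clause (¬x7) is unit, so x7 = False.
That conflicts with the unit clause (x7).
That branch fails; take x6 = False instead.
The clause (¬x3) is unit, so x3 = False.
The clause (x2) is unit, so x2 = True.
That conflicts with the unit clause (¬x2).
Both values of x6 lead to a conflict.
Both values of x5 lead to a conflict.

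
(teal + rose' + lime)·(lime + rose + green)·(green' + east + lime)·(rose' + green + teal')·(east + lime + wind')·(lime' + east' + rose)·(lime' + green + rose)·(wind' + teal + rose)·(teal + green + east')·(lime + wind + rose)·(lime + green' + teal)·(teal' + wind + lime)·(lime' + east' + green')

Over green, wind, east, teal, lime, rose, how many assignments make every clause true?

11

There are 2^6 = 64 truth assignments over (green, wind, east, teal, lime, rose).
Split on lime. With lime = 1, the clauses containing lime are satisfied and lime' drops from the rest; 9 of the 2^5 = 32 assignments to the other variables satisfy what remains.
With lime = 0, by the same count on the reduced clause set, 2 assignments work.
(One model: green=F, wind=F, east=F, teal=F, lime=T, rose=T.)
Total: 9 + 2 = 11.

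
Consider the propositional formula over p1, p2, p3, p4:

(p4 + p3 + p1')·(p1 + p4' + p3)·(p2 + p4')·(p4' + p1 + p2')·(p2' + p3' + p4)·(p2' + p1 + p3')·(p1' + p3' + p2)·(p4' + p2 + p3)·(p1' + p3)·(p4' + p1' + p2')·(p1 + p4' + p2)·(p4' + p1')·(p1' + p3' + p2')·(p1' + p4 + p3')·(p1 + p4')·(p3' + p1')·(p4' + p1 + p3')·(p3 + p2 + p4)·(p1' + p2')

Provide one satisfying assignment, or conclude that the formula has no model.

p1: 0, p2: 0, p3: 1, p4: 0

Case p2 = 0:
From the singleton clause (p4'), p4 = 0.
From the singleton clause (p3), p3 = 1.
From the singleton clause (p1'), p1 = 0.
All clauses are satisfied.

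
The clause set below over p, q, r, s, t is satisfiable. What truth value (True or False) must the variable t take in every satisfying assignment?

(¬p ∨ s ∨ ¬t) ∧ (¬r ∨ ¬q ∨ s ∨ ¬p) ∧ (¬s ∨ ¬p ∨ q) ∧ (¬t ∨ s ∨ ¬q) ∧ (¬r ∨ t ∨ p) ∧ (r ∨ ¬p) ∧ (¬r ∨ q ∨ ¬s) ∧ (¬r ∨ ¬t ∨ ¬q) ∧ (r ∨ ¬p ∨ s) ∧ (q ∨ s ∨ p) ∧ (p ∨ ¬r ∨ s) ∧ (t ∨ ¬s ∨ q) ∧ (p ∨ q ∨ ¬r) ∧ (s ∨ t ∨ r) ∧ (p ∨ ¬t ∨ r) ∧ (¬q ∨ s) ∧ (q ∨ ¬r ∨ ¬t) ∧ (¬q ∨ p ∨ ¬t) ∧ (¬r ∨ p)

False

Suppose t = True.
Case p = False:
Unit clause (r) forces r = True.
But (¬r) is also a unit clause — contradiction.
Backtrack on p: now try p = True.
Unit clause (s) forces s = True.
Unit clause (q) forces q = True.
Unit clause (r) forces r = True.
But (¬r) is also a unit clause — contradiction.
Both values of p lead to a conflict.
So every satisfying assignment has t = False.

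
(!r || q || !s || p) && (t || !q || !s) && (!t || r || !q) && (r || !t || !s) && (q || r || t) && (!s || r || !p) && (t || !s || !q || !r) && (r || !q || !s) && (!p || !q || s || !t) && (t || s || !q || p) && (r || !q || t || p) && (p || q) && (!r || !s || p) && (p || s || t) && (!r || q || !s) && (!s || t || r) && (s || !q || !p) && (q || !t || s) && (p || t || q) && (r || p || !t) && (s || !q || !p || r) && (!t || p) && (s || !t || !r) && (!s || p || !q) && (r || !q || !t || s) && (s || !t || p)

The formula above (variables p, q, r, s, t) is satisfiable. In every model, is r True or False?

Suppose r = false.
Branch on t: set t = false.
From the singleton clause (q), q = true.
From the singleton clause (!s), s = false.
From the singleton clause (p), p = true.
But (!p) is also a unit clause — contradiction.
Undo t and try t = true.
From the singleton clause (!q), q = false.
From the singleton clause (!s), s = false.
But (s) is also a unit clause — contradiction.
Both values of t lead to a conflict.
So every satisfying assignment has r = True.

True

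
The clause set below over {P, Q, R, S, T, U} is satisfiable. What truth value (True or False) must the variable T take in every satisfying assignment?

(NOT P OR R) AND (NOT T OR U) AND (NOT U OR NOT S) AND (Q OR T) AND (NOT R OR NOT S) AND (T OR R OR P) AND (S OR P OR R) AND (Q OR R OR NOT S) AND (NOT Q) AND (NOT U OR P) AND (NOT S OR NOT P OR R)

True

Suppose T = false.
From the singleton clause (Q), Q = true.
Now (NOT Q) is unsatisfied and unit — conflict.
So every satisfying assignment has T = True.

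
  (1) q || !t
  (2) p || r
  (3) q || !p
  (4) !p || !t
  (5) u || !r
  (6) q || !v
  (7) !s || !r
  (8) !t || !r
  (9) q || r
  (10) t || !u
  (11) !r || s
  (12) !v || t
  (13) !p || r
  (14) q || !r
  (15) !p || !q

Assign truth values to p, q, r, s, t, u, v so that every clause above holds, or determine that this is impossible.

UNSATISFIABLE

Try q = true.
From the singleton clause (!p), p = false.
From the singleton clause (r), r = true.
From the singleton clause (u), u = true.
From the singleton clause (!s), s = false.
Now (s) is unsatisfied and unit — conflict.
That branch fails; take q = false instead.
From the singleton clause (!t), t = false.
From the singleton clause (!p), p = false.
From the singleton clause (r), r = true.
Now (!r) is unsatisfied and unit — conflict.
Both values of q lead to a conflict.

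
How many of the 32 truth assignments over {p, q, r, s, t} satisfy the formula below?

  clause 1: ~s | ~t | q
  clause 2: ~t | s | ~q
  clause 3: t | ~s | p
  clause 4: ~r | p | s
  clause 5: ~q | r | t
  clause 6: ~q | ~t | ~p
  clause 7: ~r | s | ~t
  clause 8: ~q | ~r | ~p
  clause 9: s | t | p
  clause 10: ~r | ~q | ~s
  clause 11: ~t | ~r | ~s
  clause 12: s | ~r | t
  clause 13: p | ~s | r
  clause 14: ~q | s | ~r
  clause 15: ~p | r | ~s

4

There are 2^5 = 32 truth assignments over (p, q, r, s, t).
Split on q. With q = 1, the clauses containing q are satisfied and ~q drops from the rest; 0 of the 2^4 = 16 assignments to the other variables satisfy what remains.
With q = 0, by the same count on the reduced clause set, 4 assignments work.
Total: 0 + 4 = 4.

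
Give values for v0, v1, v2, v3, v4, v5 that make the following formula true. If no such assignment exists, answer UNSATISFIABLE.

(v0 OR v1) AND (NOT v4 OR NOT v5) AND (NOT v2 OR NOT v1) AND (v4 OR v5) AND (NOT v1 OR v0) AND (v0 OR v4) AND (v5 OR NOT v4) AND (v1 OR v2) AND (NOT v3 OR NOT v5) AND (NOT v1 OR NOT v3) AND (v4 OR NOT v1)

Case v0 = true:
Case v4 = false:
From the singleton clause (v5), v5 = true.
From the singleton clause (NOT v3), v3 = false.
From the singleton clause (NOT v1), v1 = false.
From the singleton clause (v2), v2 = true.
Every clause now holds.

v0 ↦ true,  v1 ↦ false,  v2 ↦ true,  v3 ↦ false,  v4 ↦ false,  v5 ↦ true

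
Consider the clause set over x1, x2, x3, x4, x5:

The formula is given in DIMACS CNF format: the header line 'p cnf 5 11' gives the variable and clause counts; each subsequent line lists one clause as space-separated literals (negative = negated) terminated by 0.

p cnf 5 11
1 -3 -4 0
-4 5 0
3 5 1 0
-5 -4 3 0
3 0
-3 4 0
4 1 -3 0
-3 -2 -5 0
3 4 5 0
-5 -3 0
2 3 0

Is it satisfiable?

Unit clause (x3) forces x3 = True.
Unit clause (x4) forces x4 = True.
Unit clause (x1) forces x1 = True.
Unit clause (x5) forces x5 = True.
That conflicts with the unit clause (¬x5).
No assignment satisfies every clause.

No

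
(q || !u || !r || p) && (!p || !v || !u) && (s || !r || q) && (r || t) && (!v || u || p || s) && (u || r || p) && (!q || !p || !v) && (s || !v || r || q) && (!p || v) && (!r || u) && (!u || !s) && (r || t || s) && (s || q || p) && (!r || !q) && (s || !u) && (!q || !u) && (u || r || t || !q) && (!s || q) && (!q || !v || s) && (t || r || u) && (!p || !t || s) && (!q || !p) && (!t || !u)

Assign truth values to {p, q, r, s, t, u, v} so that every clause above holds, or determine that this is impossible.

UNSATISFIABLE

Suppose r = true.
(u) alone gives u = true.
(!s) alone gives s = false.
That conflicts with the unit clause (s).
So r must be the other value — set r = false.
(t) alone gives t = true.
(!u) alone gives u = false.
(p) alone gives p = true.
(v) alone gives v = true.
(!q) alone gives q = false.
(s) alone gives s = true.
That conflicts with the unit clause (!s).
Both values of r lead to a conflict.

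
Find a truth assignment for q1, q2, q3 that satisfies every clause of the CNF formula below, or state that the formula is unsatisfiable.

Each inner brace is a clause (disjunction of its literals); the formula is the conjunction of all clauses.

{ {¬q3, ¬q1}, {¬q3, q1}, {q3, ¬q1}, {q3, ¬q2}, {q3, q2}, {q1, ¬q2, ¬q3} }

Case q3 = False:
Unit clause (¬q1) forces q1 = False.
Unit clause (¬q2) forces q2 = False.
Now (q2) is unsatisfied and unit — conflict.
That branch fails; take q3 = True instead.
Unit clause (¬q1) forces q1 = False.
Now (q1) is unsatisfied and unit — conflict.
Neither q3 = True nor q3 = False works.

UNSATISFIABLE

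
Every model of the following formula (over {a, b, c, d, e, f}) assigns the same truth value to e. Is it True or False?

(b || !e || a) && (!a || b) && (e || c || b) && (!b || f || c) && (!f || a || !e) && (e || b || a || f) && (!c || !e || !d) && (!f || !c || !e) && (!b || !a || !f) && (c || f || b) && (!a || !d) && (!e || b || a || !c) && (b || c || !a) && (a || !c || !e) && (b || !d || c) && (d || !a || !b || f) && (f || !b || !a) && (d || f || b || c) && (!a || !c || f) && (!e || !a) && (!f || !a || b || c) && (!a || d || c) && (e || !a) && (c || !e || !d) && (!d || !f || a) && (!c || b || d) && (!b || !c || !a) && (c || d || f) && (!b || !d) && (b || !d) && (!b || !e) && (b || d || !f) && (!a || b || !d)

False

Suppose e = true.
The clause (!a) is unit, so a = false.
The clause (b) is unit, so b = true.
But (!b) is also a unit clause — contradiction.
So every satisfying assignment has e = False.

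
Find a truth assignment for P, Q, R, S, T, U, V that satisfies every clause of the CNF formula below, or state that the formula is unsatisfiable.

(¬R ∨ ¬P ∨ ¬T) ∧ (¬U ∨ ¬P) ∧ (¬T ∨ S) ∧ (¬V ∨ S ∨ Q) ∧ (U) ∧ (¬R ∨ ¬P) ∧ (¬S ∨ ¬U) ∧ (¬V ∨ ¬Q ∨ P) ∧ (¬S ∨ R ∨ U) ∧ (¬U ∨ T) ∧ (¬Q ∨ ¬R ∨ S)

UNSATISFIABLE

The clause (U) is unit, so U = True.
The clause (¬P) is unit, so P = False.
The clause (¬S) is unit, so S = False.
The clause (¬T) is unit, so T = False.
But (T) is also a unit clause — contradiction.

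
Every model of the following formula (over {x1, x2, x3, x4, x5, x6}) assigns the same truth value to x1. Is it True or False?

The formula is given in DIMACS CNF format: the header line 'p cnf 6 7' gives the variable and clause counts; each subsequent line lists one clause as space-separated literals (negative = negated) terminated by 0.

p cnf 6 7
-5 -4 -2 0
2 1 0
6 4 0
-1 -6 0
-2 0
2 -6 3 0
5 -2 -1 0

Suppose x1 = False.
The clause (x2) is unit, so x2 = True.
Now (¬x2) is unsatisfied and unit — conflict.
So every satisfying assignment has x1 = True.

True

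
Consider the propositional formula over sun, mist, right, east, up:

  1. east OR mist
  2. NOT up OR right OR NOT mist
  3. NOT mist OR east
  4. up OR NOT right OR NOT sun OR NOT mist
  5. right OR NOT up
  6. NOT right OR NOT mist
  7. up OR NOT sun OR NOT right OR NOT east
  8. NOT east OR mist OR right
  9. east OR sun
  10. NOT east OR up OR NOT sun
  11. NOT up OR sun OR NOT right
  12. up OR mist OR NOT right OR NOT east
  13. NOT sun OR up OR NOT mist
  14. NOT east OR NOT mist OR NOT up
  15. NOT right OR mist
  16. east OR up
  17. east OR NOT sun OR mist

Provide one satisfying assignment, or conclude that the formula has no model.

sun: false, mist: true, right: false, east: true, up: false

Case east = true:
Case right = false:
Unit clause (NOT up) forces up = false.
Unit clause (mist) forces mist = true.
Unit clause (NOT sun) forces sun = false.
All clauses are satisfied.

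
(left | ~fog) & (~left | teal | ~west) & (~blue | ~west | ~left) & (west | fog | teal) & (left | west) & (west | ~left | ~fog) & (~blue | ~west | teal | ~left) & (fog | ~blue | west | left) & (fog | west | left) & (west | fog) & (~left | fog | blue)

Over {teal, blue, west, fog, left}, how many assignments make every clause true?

There are 2^5 = 32 truth assignments over (teal, blue, west, fog, left).
Split on fog. With fog = 1, the clauses containing fog are satisfied and ~fog drops from the rest; 1 of the 2^4 = 16 assignments to the other variables satisfy what remains.
With fog = 0, by the same count on the reduced clause set, 4 assignments work.
Total: 1 + 4 = 5.

5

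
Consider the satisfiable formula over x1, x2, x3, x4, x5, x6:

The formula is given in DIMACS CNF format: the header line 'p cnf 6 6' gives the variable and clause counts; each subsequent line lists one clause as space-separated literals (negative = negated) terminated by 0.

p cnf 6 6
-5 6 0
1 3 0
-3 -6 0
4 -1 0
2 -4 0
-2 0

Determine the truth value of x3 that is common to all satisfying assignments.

Suppose x3 = False.
Unit clause (x1) forces x1 = True.
Unit clause (x4) forces x4 = True.
Unit clause (x2) forces x2 = True.
But (¬x2) is also a unit clause — contradiction.
So every satisfying assignment has x3 = True.

True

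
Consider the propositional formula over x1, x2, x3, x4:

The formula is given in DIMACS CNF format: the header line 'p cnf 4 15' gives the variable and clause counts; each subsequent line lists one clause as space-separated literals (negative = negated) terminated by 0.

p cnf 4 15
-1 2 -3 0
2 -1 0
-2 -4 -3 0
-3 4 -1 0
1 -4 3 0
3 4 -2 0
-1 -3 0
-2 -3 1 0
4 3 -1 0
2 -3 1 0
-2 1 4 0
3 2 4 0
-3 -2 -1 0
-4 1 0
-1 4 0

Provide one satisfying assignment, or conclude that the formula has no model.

x1 ↦ True,  x2 ↦ True,  x3 ↦ False,  x4 ↦ True

Suppose x2 = True.
Suppose x4 = True.
The clause (¬x3) is unit, so x3 = False.
The clause (x1) is unit, so x1 = True.
Every clause now holds.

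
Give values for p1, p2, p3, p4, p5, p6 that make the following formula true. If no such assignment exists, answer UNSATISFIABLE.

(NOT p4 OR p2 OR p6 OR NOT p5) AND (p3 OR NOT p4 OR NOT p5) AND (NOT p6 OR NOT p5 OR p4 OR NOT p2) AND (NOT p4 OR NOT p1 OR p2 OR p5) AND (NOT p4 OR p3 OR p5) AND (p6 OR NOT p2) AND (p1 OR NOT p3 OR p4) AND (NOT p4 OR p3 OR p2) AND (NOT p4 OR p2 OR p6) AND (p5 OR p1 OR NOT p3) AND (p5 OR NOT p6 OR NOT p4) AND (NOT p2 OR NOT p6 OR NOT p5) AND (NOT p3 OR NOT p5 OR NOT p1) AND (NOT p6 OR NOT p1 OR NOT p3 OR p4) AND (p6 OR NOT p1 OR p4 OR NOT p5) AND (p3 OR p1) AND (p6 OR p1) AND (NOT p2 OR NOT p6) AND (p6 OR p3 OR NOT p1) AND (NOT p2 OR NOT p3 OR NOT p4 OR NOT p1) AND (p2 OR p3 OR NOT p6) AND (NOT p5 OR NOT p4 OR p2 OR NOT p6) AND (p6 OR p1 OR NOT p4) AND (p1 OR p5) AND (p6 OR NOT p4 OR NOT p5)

p1=true; p2=false; p3=true; p4=false; p5=false; p6=false

Branch on p6: set p6 = false.
Unit clause (NOT p2) forces p2 = false.
Unit clause (NOT p4) forces p4 = false.
Unit clause (p1) forces p1 = true.
Unit clause (NOT p5) forces p5 = false.
Unit clause (p3) forces p3 = true.
Every clause now holds.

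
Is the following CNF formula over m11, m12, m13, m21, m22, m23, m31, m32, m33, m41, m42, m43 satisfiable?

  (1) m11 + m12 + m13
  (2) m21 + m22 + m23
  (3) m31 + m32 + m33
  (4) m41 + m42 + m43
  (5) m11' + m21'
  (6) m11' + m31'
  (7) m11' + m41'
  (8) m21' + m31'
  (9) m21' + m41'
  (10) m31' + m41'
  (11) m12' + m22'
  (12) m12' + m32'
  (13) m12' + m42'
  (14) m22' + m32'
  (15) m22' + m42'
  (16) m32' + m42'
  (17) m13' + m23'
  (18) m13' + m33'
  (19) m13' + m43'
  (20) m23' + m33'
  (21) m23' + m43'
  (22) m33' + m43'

No, unsatisfiable

Case m11 = 0:
Case m12 = 1:
The clause (m22') is unit, so m22 = 0.
The clause (m32') is unit, so m32 = 0.
The clause (m42') is unit, so m42 = 0.
Case m21 = 1:
The clause (m31') is unit, so m31 = 0.
The clause (m33) is unit, so m33 = 1.
The clause (m41') is unit, so m41 = 0.
The clause (m43) is unit, so m43 = 1.
But (m43') is also a unit clause — contradiction.
That branch fails; take m21 = 0 instead.
The clause (m23) is unit, so m23 = 1.
The clause (m13') is unit, so m13 = 0.
The clause (m33') is unit, so m33 = 0.
The clause (m31) is unit, so m31 = 1.
The clause (m41') is unit, so m41 = 0.
The clause (m43) is unit, so m43 = 1.
But (m43') is also a unit clause — contradiction.
Neither m21 = 1 nor m21 = 0 works.
That branch fails; take m12 = 0 instead.
The clause (m13) is unit, so m13 = 1.
The clause (m23') is unit, so m23 = 0.
The clause (m33') is unit, so m33 = 0.
The clause (m43') is unit, so m43 = 0.
Case m21 = 1:
The clause (m31') is unit, so m31 = 0.
The clause (m32) is unit, so m32 = 1.
The clause (m41') is unit, so m41 = 0.
The clause (m42) is unit, so m42 = 1.
But (m42') is also a unit clause — contradiction.
That branch fails; take m21 = 0 instead.
The clause (m22) is unit, so m22 = 1.
The clause (m32') is unit, so m32 = 0.
The clause (m31) is unit, so m31 = 1.
The clause (m41') is unit, so m41 = 0.
The clause (m42) is unit, so m42 = 1.
But (m42') is also a unit clause — contradiction.
Neither m21 = 1 nor m21 = 0 works.
Neither m12 = 1 nor m12 = 0 works.
That branch fails; take m11 = 1 instead.
The clause (m21') is unit, so m21 = 0.
The clause (m31') is unit, so m31 = 0.
The clause (m41') is unit, so m41 = 0.
Case m22 = 1:
The clause (m12') is unit, so m12 = 0.
The clause (m32') is unit, so m32 = 0.
The clause (m33) is unit, so m33 = 1.
The clause (m42') is unit, so m42 = 0.
The clause (m43) is unit, so m43 = 1.
But (m43') is also a unit clause — contradiction.
That branch fails; take m22 = 0 instead.
The clause (m23) is unit, so m23 = 1.
The clause (m13') is unit, so m13 = 0.
The clause (m33') is unit, so m33 = 0.
The clause (m32) is unit, so m32 = 1.
The clause (m12') is unit, so m12 = 0.
The clause (m42') is unit, so m42 = 0.
The clause (m43) is unit, so m43 = 1.
But (m43') is also a unit clause — contradiction.
Neither m22 = 1 nor m22 = 0 works.
Neither m11 = 1 nor m11 = 0 works.
No assignment satisfies every clause.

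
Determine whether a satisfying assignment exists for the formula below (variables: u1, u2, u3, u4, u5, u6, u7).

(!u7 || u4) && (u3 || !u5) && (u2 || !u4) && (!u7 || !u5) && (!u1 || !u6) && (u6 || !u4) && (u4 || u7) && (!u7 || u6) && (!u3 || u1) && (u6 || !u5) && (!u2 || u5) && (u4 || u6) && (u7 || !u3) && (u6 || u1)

Case u7 = false:
From the singleton clause (u4), u4 = true.
From the singleton clause (u2), u2 = true.
From the singleton clause (u6), u6 = true.
From the singleton clause (!u1), u1 = false.
From the singleton clause (!u3), u3 = false.
From the singleton clause (!u5), u5 = false.
Now (u5) is unsatisfied and unit — conflict.
Undo u7 and try u7 = true.
From the singleton clause (u4), u4 = true.
From the singleton clause (u2), u2 = true.
From the singleton clause (!u5), u5 = false.
Now (u5) is unsatisfied and unit — conflict.
Either choice for u7 ends in contradiction.
No assignment satisfies every clause.

Unsatisfiable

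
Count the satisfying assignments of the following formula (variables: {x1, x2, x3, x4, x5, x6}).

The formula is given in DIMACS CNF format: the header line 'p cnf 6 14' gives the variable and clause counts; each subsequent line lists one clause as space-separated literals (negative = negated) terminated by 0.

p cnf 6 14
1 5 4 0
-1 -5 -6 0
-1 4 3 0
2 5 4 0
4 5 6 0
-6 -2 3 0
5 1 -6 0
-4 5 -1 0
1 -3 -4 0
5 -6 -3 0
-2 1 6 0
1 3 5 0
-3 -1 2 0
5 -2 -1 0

There are 2^6 = 64 truth assignments over (x1, x2, x3, x4, x5, x6).
Split on x2. With x2 = True, the clauses containing x2 are satisfied and ¬x2 drops from the rest; 4 of the 2^5 = 32 assignments to the other variables satisfy what remains.
With x2 = False, by the same count on the reduced clause set, 7 assignments work.
(One model: x1=F, x2=F, x3=F, x4=F, x5=T, x6=F.)
Total: 4 + 7 = 11.

11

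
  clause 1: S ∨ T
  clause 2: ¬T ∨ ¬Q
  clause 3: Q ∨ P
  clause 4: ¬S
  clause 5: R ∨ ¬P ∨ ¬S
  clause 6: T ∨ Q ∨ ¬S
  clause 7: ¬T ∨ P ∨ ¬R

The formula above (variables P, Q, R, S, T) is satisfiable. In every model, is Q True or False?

False

Suppose Q = True.
The clause (¬T) is unit, so T = False.
The clause (S) is unit, so S = True.
Now (¬S) is unsatisfied and unit — conflict.
So every satisfying assignment has Q = False.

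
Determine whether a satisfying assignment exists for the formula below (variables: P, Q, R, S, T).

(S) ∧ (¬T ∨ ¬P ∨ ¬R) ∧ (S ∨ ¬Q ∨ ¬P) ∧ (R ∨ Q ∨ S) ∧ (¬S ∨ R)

Satisfiable

(S) alone gives S = True.
(R) alone gives R = True.
Branch on T: set T = False.
Every clause is now satisfied; P, Q are unconstrained.
A satisfying assignment: P=True, Q=False, R=True, S=True, T=False.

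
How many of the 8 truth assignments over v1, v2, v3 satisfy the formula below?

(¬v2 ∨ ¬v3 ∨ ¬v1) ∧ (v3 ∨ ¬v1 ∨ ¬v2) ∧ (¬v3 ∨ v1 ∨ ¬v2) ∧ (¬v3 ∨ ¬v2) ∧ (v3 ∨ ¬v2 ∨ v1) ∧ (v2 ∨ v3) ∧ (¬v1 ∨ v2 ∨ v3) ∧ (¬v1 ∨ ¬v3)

1

There are 2^3 = 8 truth assignments over (v1, v2, v3).
Check each against the 8 clauses (columns in the order v1, v2, v3):
  F F F  ✗ fails (v2 ∨ v3)
  F F T  ✓ satisfies all
  F T F  ✗ fails (v3 ∨ ¬v2 ∨ v1)
  F T T  ✗ fails (¬v3 ∨ v1 ∨ ¬v2)
  T F F  ✗ fails (v2 ∨ v3)
  T F T  ✗ fails (¬v1 ∨ ¬v3)
  T T F  ✗ fails (v3 ∨ ¬v1 ∨ ¬v2)
  T T T  ✗ fails (¬v2 ∨ ¬v3 ∨ ¬v1)
1 of the 8 rows is a model.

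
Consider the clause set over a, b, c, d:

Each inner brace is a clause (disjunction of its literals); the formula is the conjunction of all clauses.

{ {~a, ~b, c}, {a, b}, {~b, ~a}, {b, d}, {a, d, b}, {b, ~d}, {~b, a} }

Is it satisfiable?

Case a = 1:
The clause (~b) is unit, so b = 0.
The clause (d) is unit, so d = 1.
That conflicts with the unit clause (~d).
Backtrack on a: now try a = 0.
The clause (b) is unit, so b = 1.
That conflicts with the unit clause (~b).
Both values of a lead to a conflict.
No assignment satisfies every clause.

Unsatisfiable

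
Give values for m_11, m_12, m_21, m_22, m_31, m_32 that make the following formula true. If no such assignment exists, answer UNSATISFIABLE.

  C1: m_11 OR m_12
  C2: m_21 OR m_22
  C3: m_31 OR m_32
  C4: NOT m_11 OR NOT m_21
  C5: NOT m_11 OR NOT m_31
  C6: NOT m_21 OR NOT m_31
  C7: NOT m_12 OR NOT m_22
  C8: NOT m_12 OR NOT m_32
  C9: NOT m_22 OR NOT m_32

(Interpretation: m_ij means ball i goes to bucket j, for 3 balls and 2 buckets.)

UNSATISFIABLE

Case m_11 = true:
The clause (NOT m_21) is unit, so m_21 = false.
The clause (m_22) is unit, so m_22 = true.
The clause (NOT m_31) is unit, so m_31 = false.
The clause (m_32) is unit, so m_32 = true.
Now (NOT m_32) is unsatisfied and unit — conflict.
So m_11 must be the other value — set m_11 = false.
The clause (m_12) is unit, so m_12 = true.
The clause (NOT m_22) is unit, so m_22 = false.
The clause (m_21) is unit, so m_21 = true.
The clause (NOT m_31) is unit, so m_31 = false.
The clause (m_32) is unit, so m_32 = true.
Now (NOT m_32) is unsatisfied and unit — conflict.
Either choice for m_11 ends in contradiction.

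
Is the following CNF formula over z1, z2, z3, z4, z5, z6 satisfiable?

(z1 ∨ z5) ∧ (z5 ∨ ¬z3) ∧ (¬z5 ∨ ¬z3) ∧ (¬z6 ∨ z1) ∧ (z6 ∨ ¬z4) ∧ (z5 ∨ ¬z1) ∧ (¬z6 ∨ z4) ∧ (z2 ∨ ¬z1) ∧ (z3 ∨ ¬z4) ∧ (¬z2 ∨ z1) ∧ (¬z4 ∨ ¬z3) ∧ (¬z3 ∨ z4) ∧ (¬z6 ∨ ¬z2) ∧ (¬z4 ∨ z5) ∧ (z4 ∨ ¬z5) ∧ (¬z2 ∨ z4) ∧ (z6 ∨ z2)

No

Branch on z1: set z1 = True.
From the singleton clause (z5), z5 = True.
From the singleton clause (¬z3), z3 = False.
From the singleton clause (z2), z2 = True.
From the singleton clause (¬z4), z4 = False.
That conflicts with the unit clause (z4).
Undo z1 and try z1 = False.
From the singleton clause (z5), z5 = True.
From the singleton clause (¬z3), z3 = False.
From the singleton clause (¬z6), z6 = False.
From the singleton clause (¬z4), z4 = False.
That conflicts with the unit clause (z4).
Neither z1 = True nor z1 = False works.
No assignment satisfies every clause.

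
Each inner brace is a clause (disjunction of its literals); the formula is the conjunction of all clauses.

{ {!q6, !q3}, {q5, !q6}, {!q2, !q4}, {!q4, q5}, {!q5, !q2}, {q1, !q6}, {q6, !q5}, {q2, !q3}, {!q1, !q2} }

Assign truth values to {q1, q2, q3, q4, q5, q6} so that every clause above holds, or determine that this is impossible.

q1 ↦ false,  q2 ↦ true,  q3 ↦ false,  q4 ↦ false,  q5 ↦ false,  q6 ↦ false

Try q6 = false.
The clause (!q5) is unit, so q5 = false.
The clause (!q4) is unit, so q4 = false.
Try q2 = true.
The clause (!q1) is unit, so q1 = false.
All clauses hold; q3 can take either value.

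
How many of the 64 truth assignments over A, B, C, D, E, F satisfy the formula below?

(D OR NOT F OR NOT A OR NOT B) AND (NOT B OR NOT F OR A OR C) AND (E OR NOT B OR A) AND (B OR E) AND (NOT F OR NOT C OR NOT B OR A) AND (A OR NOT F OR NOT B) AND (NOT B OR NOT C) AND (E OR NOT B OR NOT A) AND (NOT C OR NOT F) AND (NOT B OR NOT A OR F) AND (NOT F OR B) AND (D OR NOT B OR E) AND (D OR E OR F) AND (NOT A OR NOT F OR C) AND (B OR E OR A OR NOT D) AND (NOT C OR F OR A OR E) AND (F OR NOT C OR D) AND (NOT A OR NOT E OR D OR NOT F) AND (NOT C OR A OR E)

8

There are 2^6 = 64 truth assignments over (A, B, C, D, E, F).
Split on C. With C = true, the clauses containing C are satisfied and NOT C drops from the rest; 2 of the 2^5 = 32 assignments to the other variables satisfy what remains.
With C = false, by the same count on the reduced clause set, 6 assignments work.
(One model: A=F, B=F, C=F, D=F, E=T, F=F.)
Total: 2 + 6 = 8.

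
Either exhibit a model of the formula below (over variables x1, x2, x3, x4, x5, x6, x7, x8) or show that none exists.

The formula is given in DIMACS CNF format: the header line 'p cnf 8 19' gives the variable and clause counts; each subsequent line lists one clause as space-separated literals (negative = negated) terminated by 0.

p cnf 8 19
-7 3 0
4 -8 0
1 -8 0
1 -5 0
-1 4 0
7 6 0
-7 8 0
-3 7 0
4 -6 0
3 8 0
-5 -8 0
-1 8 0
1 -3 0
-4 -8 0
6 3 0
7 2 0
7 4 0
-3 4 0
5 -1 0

UNSATISFIABLE

Case x7 = False:
(x6) alone gives x6 = True.
(¬x3) alone gives x3 = False.
(x4) alone gives x4 = True.
(x8) alone gives x8 = True.
But (¬x8) is also a unit clause — contradiction.
That branch fails; take x7 = True instead.
(x3) alone gives x3 = True.
(x8) alone gives x8 = True.
(x4) alone gives x4 = True.
But (¬x4) is also a unit clause — contradiction.
Neither x7 = True nor x7 = False works.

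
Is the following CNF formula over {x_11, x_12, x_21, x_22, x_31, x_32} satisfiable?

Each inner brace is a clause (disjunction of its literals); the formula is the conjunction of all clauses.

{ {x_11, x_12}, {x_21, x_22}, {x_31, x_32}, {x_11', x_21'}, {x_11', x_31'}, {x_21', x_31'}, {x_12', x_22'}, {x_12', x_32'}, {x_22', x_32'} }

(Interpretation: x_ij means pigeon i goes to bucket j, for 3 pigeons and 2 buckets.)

Try x_11 = 1.
The clause (x_21') is unit, so x_21 = 0.
The clause (x_22) is unit, so x_22 = 1.
The clause (x_31') is unit, so x_31 = 0.
The clause (x_32) is unit, so x_32 = 1.
That conflicts with the unit clause (x_32').
So x_11 must be the other value — set x_11 = 0.
The clause (x_12) is unit, so x_12 = 1.
The clause (x_22') is unit, so x_22 = 0.
The clause (x_21) is unit, so x_21 = 1.
The clause (x_31') is unit, so x_31 = 0.
The clause (x_32) is unit, so x_32 = 1.
That conflicts with the unit clause (x_32').
Both values of x_11 lead to a conflict.
No assignment satisfies every clause.

Unsatisfiable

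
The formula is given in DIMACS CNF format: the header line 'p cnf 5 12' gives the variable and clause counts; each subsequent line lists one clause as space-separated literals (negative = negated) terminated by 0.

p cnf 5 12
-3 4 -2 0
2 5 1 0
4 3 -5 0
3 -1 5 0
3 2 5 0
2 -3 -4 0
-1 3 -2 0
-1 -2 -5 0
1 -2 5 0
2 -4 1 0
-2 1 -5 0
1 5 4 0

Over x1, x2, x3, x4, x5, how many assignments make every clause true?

5

There are 2^5 = 32 truth assignments over (x1, x2, x3, x4, x5).
Split on x4. With x4 = True, the clauses containing x4 are satisfied and ¬x4 drops from the rest; 2 of the 2^4 = 16 assignments to the other variables satisfy what remains.
With x4 = False, by the same count on the reduced clause set, 3 assignments work.
(One model: x1=F, x2=F, x3=T, x4=F, x5=T.)
Total: 2 + 3 = 5.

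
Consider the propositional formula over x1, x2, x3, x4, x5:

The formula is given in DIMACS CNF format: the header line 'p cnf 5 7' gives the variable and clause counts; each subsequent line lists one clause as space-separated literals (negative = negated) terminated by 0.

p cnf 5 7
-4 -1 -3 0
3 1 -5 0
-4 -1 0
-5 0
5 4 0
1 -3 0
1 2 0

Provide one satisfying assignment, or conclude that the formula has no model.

Unit clause (¬x5) forces x5 = False.
Unit clause (x4) forces x4 = True.
Unit clause (¬x1) forces x1 = False.
Unit clause (¬x3) forces x3 = False.
Unit clause (x2) forces x2 = True.
All clauses are satisfied.

x1: False; x2: True; x3: False; x4: True; x5: False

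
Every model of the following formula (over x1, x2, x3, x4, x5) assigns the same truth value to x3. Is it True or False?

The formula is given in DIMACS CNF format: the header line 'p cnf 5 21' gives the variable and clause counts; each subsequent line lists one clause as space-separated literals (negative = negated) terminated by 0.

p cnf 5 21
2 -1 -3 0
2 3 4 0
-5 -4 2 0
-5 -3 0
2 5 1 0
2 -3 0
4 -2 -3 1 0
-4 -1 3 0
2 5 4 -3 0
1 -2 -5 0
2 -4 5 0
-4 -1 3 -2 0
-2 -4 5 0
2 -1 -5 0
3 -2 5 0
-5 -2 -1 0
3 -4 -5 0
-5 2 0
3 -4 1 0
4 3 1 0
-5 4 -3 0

True

Suppose x3 = False.
Case x2 = True:
The clause (x5) is unit, so x5 = True.
The clause (x1) is unit, so x1 = True.
But (¬x1) is also a unit clause — contradiction.
Backtrack on x2: now try x2 = False.
The clause (x4) is unit, so x4 = True.
The clause (¬x5) is unit, so x5 = False.
But (x5) is also a unit clause — contradiction.
Both values of x2 lead to a conflict.
So every satisfying assignment has x3 = True.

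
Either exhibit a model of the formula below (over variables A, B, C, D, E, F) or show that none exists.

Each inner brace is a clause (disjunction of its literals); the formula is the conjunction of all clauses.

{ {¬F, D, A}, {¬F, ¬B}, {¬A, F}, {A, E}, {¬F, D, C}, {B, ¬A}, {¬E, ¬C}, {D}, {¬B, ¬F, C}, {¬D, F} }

(D) alone gives D = True.
(F) alone gives F = True.
(¬B) alone gives B = False.
(¬A) alone gives A = False.
(E) alone gives E = True.
(¬C) alone gives C = False.
Every clause now holds.

A=False,  B=False,  C=False,  D=True,  E=True,  F=True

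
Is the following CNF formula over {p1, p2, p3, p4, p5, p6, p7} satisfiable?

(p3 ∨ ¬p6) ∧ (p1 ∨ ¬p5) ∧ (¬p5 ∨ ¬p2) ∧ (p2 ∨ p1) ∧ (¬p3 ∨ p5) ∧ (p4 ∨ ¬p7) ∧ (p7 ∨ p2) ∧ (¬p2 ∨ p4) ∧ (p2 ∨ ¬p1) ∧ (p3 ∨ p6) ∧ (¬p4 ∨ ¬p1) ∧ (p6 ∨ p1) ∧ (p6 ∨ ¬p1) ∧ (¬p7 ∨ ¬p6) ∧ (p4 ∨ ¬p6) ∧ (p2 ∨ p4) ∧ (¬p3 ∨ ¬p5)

No, unsatisfiable

Try p3 = True.
(p5) alone gives p5 = True.
That conflicts with the unit clause (¬p5).
Undo p3 and try p3 = False.
(¬p6) alone gives p6 = False.
That conflicts with the unit clause (p6).
Neither p3 = True nor p3 = False works.
No assignment satisfies every clause.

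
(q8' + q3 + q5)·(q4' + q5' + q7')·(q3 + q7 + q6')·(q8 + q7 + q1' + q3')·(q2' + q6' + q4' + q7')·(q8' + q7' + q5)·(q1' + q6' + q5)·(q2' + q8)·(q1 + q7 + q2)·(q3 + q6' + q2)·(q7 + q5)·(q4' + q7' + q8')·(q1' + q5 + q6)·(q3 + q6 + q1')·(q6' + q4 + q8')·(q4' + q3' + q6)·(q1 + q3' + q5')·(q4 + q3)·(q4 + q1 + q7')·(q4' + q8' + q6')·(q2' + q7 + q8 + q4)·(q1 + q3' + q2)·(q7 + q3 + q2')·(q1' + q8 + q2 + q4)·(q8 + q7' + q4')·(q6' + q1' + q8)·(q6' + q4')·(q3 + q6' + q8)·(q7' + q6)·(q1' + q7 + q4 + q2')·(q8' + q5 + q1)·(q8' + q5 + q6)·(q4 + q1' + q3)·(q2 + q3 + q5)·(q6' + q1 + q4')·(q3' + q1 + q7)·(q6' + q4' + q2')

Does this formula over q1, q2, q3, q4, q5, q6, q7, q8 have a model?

Yes

Branch on q2: set q2 = 0.
Branch on q1: set q1 = 1.
Branch on q6: set q6 = 0.
From the singleton clause (q5), q5 = 1.
From the singleton clause (q3), q3 = 1.
From the singleton clause (q4'), q4 = 0.
From the singleton clause (q8), q8 = 1.
From the singleton clause (q7'), q7 = 0.
This assignment satisfies each clause.
A satisfying assignment: q1: 1, q2: 0, q3: 1, q4: 0, q5: 1, q6: 0, q7: 0, q8: 1.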